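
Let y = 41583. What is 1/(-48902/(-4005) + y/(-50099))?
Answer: 200646495/2283401383 ≈ 0.087872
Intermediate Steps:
1/(-48902/(-4005) + y/(-50099)) = 1/(-48902/(-4005) + 41583/(-50099)) = 1/(-48902*(-1/4005) + 41583*(-1/50099)) = 1/(48902/4005 - 41583/50099) = 1/(2283401383/200646495) = 200646495/2283401383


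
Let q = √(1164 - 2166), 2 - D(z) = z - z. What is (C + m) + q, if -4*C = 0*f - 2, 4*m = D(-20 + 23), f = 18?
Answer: 1 + I*√1002 ≈ 1.0 + 31.654*I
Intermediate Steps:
D(z) = 2 (D(z) = 2 - (z - z) = 2 - 1*0 = 2 + 0 = 2)
q = I*√1002 (q = √(-1002) = I*√1002 ≈ 31.654*I)
m = ½ (m = (¼)*2 = ½ ≈ 0.50000)
C = ½ (C = -(0*18 - 2)/4 = -(0 - 2)/4 = -¼*(-2) = ½ ≈ 0.50000)
(C + m) + q = (½ + ½) + I*√1002 = 1 + I*√1002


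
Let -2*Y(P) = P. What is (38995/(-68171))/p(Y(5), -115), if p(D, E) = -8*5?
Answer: 7799/545368 ≈ 0.014300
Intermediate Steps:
Y(P) = -P/2
p(D, E) = -40
(38995/(-68171))/p(Y(5), -115) = (38995/(-68171))/(-40) = (38995*(-1/68171))*(-1/40) = -38995/68171*(-1/40) = 7799/545368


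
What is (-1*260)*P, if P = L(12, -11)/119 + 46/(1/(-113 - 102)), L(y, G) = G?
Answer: 305999460/119 ≈ 2.5714e+6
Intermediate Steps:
P = -1176921/119 (P = -11/119 + 46/(1/(-113 - 102)) = -11*1/119 + 46/(1/(-215)) = -11/119 + 46/(-1/215) = -11/119 + 46*(-215) = -11/119 - 9890 = -1176921/119 ≈ -9890.1)
(-1*260)*P = -1*260*(-1176921/119) = -260*(-1176921/119) = 305999460/119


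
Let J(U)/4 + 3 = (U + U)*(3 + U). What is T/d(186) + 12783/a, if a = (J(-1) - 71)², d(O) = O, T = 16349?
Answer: 18068243/202554 ≈ 89.202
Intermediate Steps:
J(U) = -12 + 8*U*(3 + U) (J(U) = -12 + 4*((U + U)*(3 + U)) = -12 + 4*((2*U)*(3 + U)) = -12 + 4*(2*U*(3 + U)) = -12 + 8*U*(3 + U))
a = 9801 (a = ((-12 + 8*(-1)² + 24*(-1)) - 71)² = ((-12 + 8*1 - 24) - 71)² = ((-12 + 8 - 24) - 71)² = (-28 - 71)² = (-99)² = 9801)
T/d(186) + 12783/a = 16349/186 + 12783/9801 = 16349*(1/186) + 12783*(1/9801) = 16349/186 + 4261/3267 = 18068243/202554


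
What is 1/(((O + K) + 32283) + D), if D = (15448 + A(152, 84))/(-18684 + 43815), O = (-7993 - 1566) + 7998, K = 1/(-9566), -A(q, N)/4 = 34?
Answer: 80134382/2461937300291 ≈ 3.2549e-5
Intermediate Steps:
A(q, N) = -136 (A(q, N) = -4*34 = -136)
K = -1/9566 ≈ -0.00010454
O = -1561 (O = -9559 + 7998 = -1561)
D = 5104/8377 (D = (15448 - 136)/(-18684 + 43815) = 15312/25131 = 15312*(1/25131) = 5104/8377 ≈ 0.60929)
1/(((O + K) + 32283) + D) = 1/(((-1561 - 1/9566) + 32283) + 5104/8377) = 1/((-14932527/9566 + 32283) + 5104/8377) = 1/(293886651/9566 + 5104/8377) = 1/(2461937300291/80134382) = 80134382/2461937300291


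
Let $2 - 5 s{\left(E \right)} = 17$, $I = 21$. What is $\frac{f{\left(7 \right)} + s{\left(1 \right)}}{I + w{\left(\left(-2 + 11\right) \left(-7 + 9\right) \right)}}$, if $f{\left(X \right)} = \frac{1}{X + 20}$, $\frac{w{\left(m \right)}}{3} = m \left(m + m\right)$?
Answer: $- \frac{16}{10611} \approx -0.0015079$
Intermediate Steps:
$s{\left(E \right)} = -3$ ($s{\left(E \right)} = \frac{2}{5} - \frac{17}{5} = -3$)
$w{\left(m \right)} = 6 m^{2}$ ($w{\left(m \right)} = 3 m \left(m + m\right) = 3 m 2 m = 3 \cdot 2 m^{2} = 6 m^{2}$)
$f{\left(X \right)} = \frac{1}{20 + X}$
$\frac{f{\left(7 \right)} + s{\left(1 \right)}}{I + w{\left(\left(-2 + 11\right) \left(-7 + 9\right) \right)}} = \frac{\frac{1}{20 + 7} - 3}{21 + 6 \left(\left(-2 + 11\right) \left(-7 + 9\right)\right)^{2}} = \frac{\frac{1}{27} - 3}{21 + 6 \left(9 \cdot 2\right)^{2}} = \frac{\frac{1}{27} - 3}{21 + 6 \cdot 18^{2}} = - \frac{80}{27 \left(21 + 6 \cdot 324\right)} = - \frac{80}{27 \left(21 + 1944\right)} = - \frac{80}{27 \cdot 1965} = \left(- \frac{80}{27}\right) \frac{1}{1965} = - \frac{16}{10611}$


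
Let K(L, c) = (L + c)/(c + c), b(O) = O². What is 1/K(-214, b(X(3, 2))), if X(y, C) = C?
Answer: -4/105 ≈ -0.038095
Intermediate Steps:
K(L, c) = (L + c)/(2*c) (K(L, c) = (L + c)/((2*c)) = (L + c)*(1/(2*c)) = (L + c)/(2*c))
1/K(-214, b(X(3, 2))) = 1/((-214 + 2²)/(2*(2²))) = 1/((½)*(-214 + 4)/4) = 1/((½)*(¼)*(-210)) = 1/(-105/4) = -4/105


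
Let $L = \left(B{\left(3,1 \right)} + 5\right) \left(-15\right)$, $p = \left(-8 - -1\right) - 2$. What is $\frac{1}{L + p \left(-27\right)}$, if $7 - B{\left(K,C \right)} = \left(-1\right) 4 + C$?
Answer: $\frac{1}{18} \approx 0.055556$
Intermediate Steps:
$B{\left(K,C \right)} = 11 - C$ ($B{\left(K,C \right)} = 7 - \left(\left(-1\right) 4 + C\right) = 7 - \left(-4 + C\right) = 11 - C$)
$p = -9$ ($p = \left(-8 + 1\right) - 2 = -7 - 2 = -9$)
$L = -225$ ($L = \left(\left(11 - 1\right) + 5\right) \left(-15\right) = \left(10 + 5\right) \left(-15\right) = 15 \left(-15\right) = -225$)
$\frac{1}{L + p \left(-27\right)} = \frac{1}{-225 - -243} = \frac{1}{-225 + 243} = \frac{1}{18}$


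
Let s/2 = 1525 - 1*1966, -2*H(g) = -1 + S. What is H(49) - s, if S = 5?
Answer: 880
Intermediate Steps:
H(g) = -2 (H(g) = -(-1 + 5)/2 = -½*4 = -2)
s = -882 (s = 2*(1525 - 1*1966) = 2*(1525 - 1966) = 2*(-441) = -882)
H(49) - s = -2 - 1*(-882) = -2 + 882 = 880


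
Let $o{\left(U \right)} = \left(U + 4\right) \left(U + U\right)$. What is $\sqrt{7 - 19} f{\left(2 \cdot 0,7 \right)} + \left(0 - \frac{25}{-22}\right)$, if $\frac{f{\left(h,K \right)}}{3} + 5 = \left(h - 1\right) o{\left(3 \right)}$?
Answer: $\frac{25}{22} - 282 i \sqrt{3} \approx 1.1364 - 488.44 i$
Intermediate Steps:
$o{\left(U \right)} = 2 U \left(4 + U\right)$ ($o{\left(U \right)} = \left(4 + U\right) 2 U = 2 U \left(4 + U\right)$)
$f{\left(h,K \right)} = -141 + 126 h$ ($f{\left(h,K \right)} = -15 + 3 \left(h - 1\right) 2 \cdot 3 \left(4 + 3\right) = -15 + 3 \left(-1 + h\right) 2 \cdot 3 \cdot 7 = -15 + 3 \left(-1 + h\right) 42 = -15 + 3 \left(-42 + 42 h\right) = -15 + \left(-126 + 126 h\right) = -141 + 126 h$)
$\sqrt{7 - 19} f{\left(2 \cdot 0,7 \right)} + \left(0 - \frac{25}{-22}\right) = \sqrt{7 - 19} \left(-141 + 126 \cdot 2 \cdot 0\right) + \left(0 - \frac{25}{-22}\right) = \sqrt{-12} \left(-141 + 126 \cdot 0\right) + \left(0 - - \frac{25}{22}\right) = 2 i \sqrt{3} \left(-141 + 0\right) + \left(0 + \frac{25}{22}\right) = 2 i \sqrt{3} \left(-141\right) + \frac{25}{22} = - 282 i \sqrt{3} + \frac{25}{22} = \frac{25}{22} - 282 i \sqrt{3}$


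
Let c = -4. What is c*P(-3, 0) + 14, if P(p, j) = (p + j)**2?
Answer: -22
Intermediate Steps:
P(p, j) = (j + p)**2
c*P(-3, 0) + 14 = -4*(0 - 3)**2 + 14 = -4*(-3)**2 + 14 = -4*9 + 14 = -36 + 14 = -22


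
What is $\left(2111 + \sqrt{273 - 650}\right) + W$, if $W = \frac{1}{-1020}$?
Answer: $\frac{2153219}{1020} + i \sqrt{377} \approx 2111.0 + 19.416 i$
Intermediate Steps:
$W = - \frac{1}{1020} \approx -0.00098039$
$\left(2111 + \sqrt{273 - 650}\right) + W = \left(2111 + \sqrt{273 - 650}\right) - \frac{1}{1020} = \left(2111 + \sqrt{-377}\right) - \frac{1}{1020} = \left(2111 + i \sqrt{377}\right) - \frac{1}{1020} = \frac{2153219}{1020} + i \sqrt{377}$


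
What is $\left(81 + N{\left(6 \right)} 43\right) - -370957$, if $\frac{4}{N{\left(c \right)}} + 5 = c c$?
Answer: $\frac{11502350}{31} \approx 3.7104 \cdot 10^{5}$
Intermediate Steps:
$N{\left(c \right)} = \frac{4}{-5 + c^{2}}$ ($N{\left(c \right)} = \frac{4}{-5 + c c} = \frac{4}{-5 + c^{2}}$)
$\left(81 + N{\left(6 \right)} 43\right) - -370957 = \left(81 + \frac{4}{-5 + 6^{2}} \cdot 43\right) - -370957 = \left(81 + \frac{4}{-5 + 36} \cdot 43\right) + 370957 = \left(81 + \frac{4}{31} \cdot 43\right) + 370957 = \left(81 + \frac{172}{31}\right) + 370957 = \frac{2683}{31} + 370957 = \frac{11502350}{31}$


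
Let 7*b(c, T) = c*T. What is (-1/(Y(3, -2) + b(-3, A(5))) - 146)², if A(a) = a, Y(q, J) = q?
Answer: 779689/36 ≈ 21658.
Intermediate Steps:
b(c, T) = T*c/7 (b(c, T) = (c*T)/7 = (T*c)/7 = T*c/7)
(-1/(Y(3, -2) + b(-3, A(5))) - 146)² = (-1/(3 + (⅐)*5*(-3)) - 146)² = (-1/(3 - 15/7) - 146)² = (-1/6/7 - 146)² = (-1*7/6 - 146)² = (-7/6 - 146)² = (-883/6)² = 779689/36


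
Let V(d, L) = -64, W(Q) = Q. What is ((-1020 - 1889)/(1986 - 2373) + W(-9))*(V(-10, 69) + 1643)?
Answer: -906346/387 ≈ -2342.0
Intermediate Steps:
((-1020 - 1889)/(1986 - 2373) + W(-9))*(V(-10, 69) + 1643) = ((-1020 - 1889)/(1986 - 2373) - 9)*(-64 + 1643) = (-2909/(-387) - 9)*1579 = (-2909*(-1/387) - 9)*1579 = (2909/387 - 9)*1579 = -574/387*1579 = -906346/387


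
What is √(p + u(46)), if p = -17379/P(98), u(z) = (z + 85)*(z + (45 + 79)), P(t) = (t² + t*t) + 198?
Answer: √8386385200846/19406 ≈ 149.23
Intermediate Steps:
P(t) = 198 + 2*t² (P(t) = (t² + t²) + 198 = 2*t² + 198 = 198 + 2*t²)
u(z) = (85 + z)*(124 + z) (u(z) = (85 + z)*(z + 124) = (85 + z)*(124 + z))
p = -17379/19406 (p = -17379/(198 + 2*98²) = -17379/(198 + 2*9604) = -17379/(198 + 19208) = -17379/19406 ≈ -0.89555)
√(p + u(46)) = √(-17379/19406 + (10540 + 46² + 209*46)) = √(-17379/19406 + (10540 + 2116 + 9614)) = √(-17379/19406 + 22270) = √(432154241/19406) = √8386385200846/19406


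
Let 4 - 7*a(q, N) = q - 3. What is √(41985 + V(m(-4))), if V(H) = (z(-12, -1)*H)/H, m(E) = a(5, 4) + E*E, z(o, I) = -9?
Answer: 6*√1166 ≈ 204.88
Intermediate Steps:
a(q, N) = 1 - q/7 (a(q, N) = 4/7 - (q - 3)/7 = 4/7 - (-3 + q)/7 = 4/7 + (3/7 - q/7) = 1 - q/7)
m(E) = 2/7 + E² (m(E) = (1 - ⅐*5) + E*E = (1 - 5/7) + E² = 2/7 + E²)
V(H) = -9 (V(H) = (-9*H)/H = -9)
√(41985 + V(m(-4))) = √(41985 - 9) = √41976 = 6*√1166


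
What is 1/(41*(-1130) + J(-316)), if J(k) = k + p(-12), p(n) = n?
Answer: -1/46658 ≈ -2.1433e-5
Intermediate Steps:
J(k) = -12 + k (J(k) = k - 12 = -12 + k)
1/(41*(-1130) + J(-316)) = 1/(41*(-1130) + (-12 - 316)) = 1/(-46330 - 328) = 1/(-46658) = -1/46658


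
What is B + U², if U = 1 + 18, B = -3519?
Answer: -3158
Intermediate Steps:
U = 19
B + U² = -3519 + 19² = -3519 + 361 = -3158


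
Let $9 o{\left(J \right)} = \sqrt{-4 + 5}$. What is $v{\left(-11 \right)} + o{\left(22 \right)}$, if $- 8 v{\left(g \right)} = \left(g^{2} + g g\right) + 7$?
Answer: $- \frac{2233}{72} \approx -31.014$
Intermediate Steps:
$v{\left(g \right)} = - \frac{7}{8} - \frac{g^{2}}{4}$ ($v{\left(g \right)} = - \frac{\left(g^{2} + g g\right) + 7}{8} = - \frac{\left(g^{2} + g^{2}\right) + 7}{8} = - \frac{2 g^{2} + 7}{8} = - \frac{7 + 2 g^{2}}{8} = - \frac{7}{8} - \frac{g^{2}}{4}$)
$o{\left(J \right)} = \frac{1}{9}$ ($o{\left(J \right)} = \frac{\sqrt{-4 + 5}}{9} = \frac{\sqrt{1}}{9} = \frac{1}{9} \cdot 1 = \frac{1}{9}$)
$v{\left(-11 \right)} + o{\left(22 \right)} = \left(- \frac{7}{8} - \frac{\left(-11\right)^{2}}{4}\right) + \frac{1}{9} = \left(- \frac{7}{8} - \frac{121}{4}\right) + \frac{1}{9} = - \frac{249}{8} + \frac{1}{9} = - \frac{2233}{72}$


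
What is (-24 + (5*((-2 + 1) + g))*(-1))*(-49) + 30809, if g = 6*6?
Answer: 40560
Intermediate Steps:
g = 36
(-24 + (5*((-2 + 1) + g))*(-1))*(-49) + 30809 = (-24 + (5*((-2 + 1) + 36))*(-1))*(-49) + 30809 = (-24 + (5*(-1 + 36))*(-1))*(-49) + 30809 = (-24 + (5*35)*(-1))*(-49) + 30809 = (-24 + 175*(-1))*(-49) + 30809 = (-24 - 175)*(-49) + 30809 = -199*(-49) + 30809 = 9751 + 30809 = 40560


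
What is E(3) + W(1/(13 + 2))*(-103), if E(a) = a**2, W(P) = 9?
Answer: -918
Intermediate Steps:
E(3) + W(1/(13 + 2))*(-103) = 3**2 + 9*(-103) = 9 - 927 = -918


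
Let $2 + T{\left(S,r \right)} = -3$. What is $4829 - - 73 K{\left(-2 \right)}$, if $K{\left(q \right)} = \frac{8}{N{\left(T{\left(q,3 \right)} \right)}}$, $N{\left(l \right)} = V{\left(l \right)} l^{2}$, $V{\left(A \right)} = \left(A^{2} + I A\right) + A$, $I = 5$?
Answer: $\frac{603041}{125} \approx 4824.3$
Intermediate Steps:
$T{\left(S,r \right)} = -5$ ($T{\left(S,r \right)} = -2 - 3 = -5$)
$V{\left(A \right)} = A^{2} + 6 A$ ($V{\left(A \right)} = \left(A^{2} + 5 A\right) + A = A^{2} + 6 A$)
$N{\left(l \right)} = l^{3} \left(6 + l\right)$ ($N{\left(l \right)} = l \left(6 + l\right) l^{2} = l^{3} \left(6 + l\right)$)
$K{\left(q \right)} = - \frac{8}{125}$ ($K{\left(q \right)} = \frac{8}{\left(-5\right)^{3} \left(6 - 5\right)} = \frac{8}{\left(-125\right) 1} = \frac{8}{-125} = 8 \left(- \frac{1}{125}\right) = - \frac{8}{125}$)
$4829 - - 73 K{\left(-2 \right)} = 4829 - \left(-73\right) \left(- \frac{8}{125}\right) = 4829 - \frac{584}{125} = \frac{603041}{125}$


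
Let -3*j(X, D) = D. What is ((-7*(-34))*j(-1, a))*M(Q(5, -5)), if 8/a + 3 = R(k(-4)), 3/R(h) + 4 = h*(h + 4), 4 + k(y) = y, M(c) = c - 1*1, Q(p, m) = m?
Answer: -106624/81 ≈ -1316.3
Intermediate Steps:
M(c) = -1 + c (M(c) = c - 1 = -1 + c)
k(y) = -4 + y
R(h) = 3/(-4 + h*(4 + h)) (R(h) = 3/(-4 + h*(h + 4)) = 3/(-4 + h*(4 + h)))
a = -224/81 (a = 8/(-3 + 3/(-4 + (-4 - 4)**2 + 4*(-4 - 4))) = 8/(-3 + 3/(-4 + (-8)**2 + 4*(-8))) = 8/(-3 + 3/(-4 + 64 - 32)) = 8/(-3 + 3/28) = 8/(-81/28) = 8*(-28/81) = -224/81 ≈ -2.7654)
j(X, D) = -D/3
((-7*(-34))*j(-1, a))*M(Q(5, -5)) = ((-7*(-34))*(-1/3*(-224/81)))*(-1 - 5) = (238*(224/243))*(-6) = (53312/243)*(-6) = -106624/81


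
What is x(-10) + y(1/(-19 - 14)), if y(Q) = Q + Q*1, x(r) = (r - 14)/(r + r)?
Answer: 188/165 ≈ 1.1394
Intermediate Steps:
x(r) = (-14 + r)/(2*r) (x(r) = (-14 + r)/((2*r)) = (-14 + r)*(1/(2*r)) = (-14 + r)/(2*r))
y(Q) = 2*Q (y(Q) = Q + Q = 2*Q)
x(-10) + y(1/(-19 - 14)) = (½)*(-14 - 10)/(-10) + 2/(-19 - 14) = (½)*(-⅒)*(-24) + 2/(-33) = 6/5 + 2*(-1/33) = 6/5 - 2/33 = 188/165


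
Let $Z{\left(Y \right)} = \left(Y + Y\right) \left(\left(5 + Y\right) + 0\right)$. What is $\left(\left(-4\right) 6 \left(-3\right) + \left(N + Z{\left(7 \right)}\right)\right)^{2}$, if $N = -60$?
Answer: $32400$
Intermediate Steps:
$Z{\left(Y \right)} = 2 Y \left(5 + Y\right)$
$\left(\left(-4\right) 6 \left(-3\right) + \left(N + Z{\left(7 \right)}\right)\right)^{2} = \left(\left(-4\right) 6 \left(-3\right) - \left(60 - 14 \left(5 + 7\right)\right)\right)^{2} = \left(\left(-24\right) \left(-3\right) - \left(60 - 168\right)\right)^{2} = \left(72 + \left(-60 + 168\right)\right)^{2} = \left(72 + 108\right)^{2} = 180^{2} = 32400$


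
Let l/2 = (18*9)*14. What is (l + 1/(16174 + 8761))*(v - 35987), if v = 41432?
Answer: 123171520329/4987 ≈ 2.4699e+7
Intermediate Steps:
l = 4536 (l = 2*((18*9)*14) = 2*(162*14) = 2*2268 = 4536)
(l + 1/(16174 + 8761))*(v - 35987) = (4536 + 1/(16174 + 8761))*(41432 - 35987) = (4536 + 1/24935)*5445 = (113105161/24935)*5445 = 123171520329/4987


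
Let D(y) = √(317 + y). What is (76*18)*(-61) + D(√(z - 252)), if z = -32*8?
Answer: -83448 + √(317 + 2*I*√127) ≈ -83430.0 + 0.63256*I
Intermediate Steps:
z = -256
(76*18)*(-61) + D(√(z - 252)) = (76*18)*(-61) + √(317 + √(-256 - 252)) = 1368*(-61) + √(317 + √(-508)) = -83448 + √(317 + 2*I*√127)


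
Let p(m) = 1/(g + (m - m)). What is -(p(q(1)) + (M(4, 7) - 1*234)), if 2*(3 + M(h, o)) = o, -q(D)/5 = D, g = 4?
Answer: 933/4 ≈ 233.25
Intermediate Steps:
q(D) = -5*D
M(h, o) = -3 + o/2
p(m) = 1/4 (p(m) = 1/(4 + (m - m)) = 1/(4 + 0) = 1/4)
-(p(q(1)) + (M(4, 7) - 1*234)) = -(1/4 + ((-3 + (1/2)*7) - 1*234)) = -(1/4 + ((-3 + 7/2) - 234)) = -(1/4 + (1/2 - 234)) = -(1/4 - 467/2) = -1*(-933/4) = 933/4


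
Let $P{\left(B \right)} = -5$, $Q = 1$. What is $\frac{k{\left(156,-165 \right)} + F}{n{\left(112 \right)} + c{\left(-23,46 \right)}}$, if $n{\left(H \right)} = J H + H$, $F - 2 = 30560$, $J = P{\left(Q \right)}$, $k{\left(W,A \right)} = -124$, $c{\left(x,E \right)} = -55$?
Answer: $- \frac{30438}{503} \approx -60.513$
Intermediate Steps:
$J = -5$
$F = 30562$ ($F = 2 + 30560 = 30562$)
$n{\left(H \right)} = - 4 H$ ($n{\left(H \right)} = - 5 H + H = - 4 H$)
$\frac{k{\left(156,-165 \right)} + F}{n{\left(112 \right)} + c{\left(-23,46 \right)}} = \frac{-124 + 30562}{\left(-4\right) 112 - 55} = \frac{30438}{-448 - 55} = \frac{30438}{-503} = 30438 \left(- \frac{1}{503}\right) = - \frac{30438}{503}$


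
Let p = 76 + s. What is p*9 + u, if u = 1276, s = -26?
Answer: 1726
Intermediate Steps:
p = 50 (p = 76 - 26 = 50)
p*9 + u = 50*9 + 1276 = 450 + 1276 = 1726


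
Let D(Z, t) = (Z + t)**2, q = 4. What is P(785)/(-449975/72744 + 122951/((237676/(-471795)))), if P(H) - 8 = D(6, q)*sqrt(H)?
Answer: -34579005888/1054954169944895 - 86447514720*sqrt(785)/210990833988979 ≈ -0.011512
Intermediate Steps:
P(H) = 8 + 100*sqrt(H) (P(H) = 8 + (6 + 4)**2*sqrt(H) = 8 + 10**2*sqrt(H) = 8 + 100*sqrt(H))
P(785)/(-449975/72744 + 122951/((237676/(-471795)))) = (8 + 100*sqrt(785))/(-449975/72744 + 122951/((237676/(-471795)))) = (8 + 100*sqrt(785))/(-449975*1/72744 + 122951/((237676*(-1/471795)))) = (8 + 100*sqrt(785))/(-449975/72744 + 122951/(-237676/471795)) = (8 + 100*sqrt(785))/(-449975/72744 + 122951*(-471795/237676)) = (8 + 100*sqrt(785))/(-449975/72744 - 58007667045/237676) = (8 + 100*sqrt(785))/(-1054954169944895/4322375736) = (8 + 100*sqrt(785))*(-4322375736/1054954169944895) = -34579005888/1054954169944895 - 86447514720*sqrt(785)/210990833988979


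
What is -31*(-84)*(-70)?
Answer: -182280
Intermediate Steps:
-31*(-84)*(-70) = 2604*(-70) = -182280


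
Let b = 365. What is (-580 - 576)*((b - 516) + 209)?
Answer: -67048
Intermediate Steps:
(-580 - 576)*((b - 516) + 209) = (-580 - 576)*((365 - 516) + 209) = -1156*(-151 + 209) = -1156*58 = -67048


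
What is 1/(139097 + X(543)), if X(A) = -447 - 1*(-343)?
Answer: 1/138993 ≈ 7.1946e-6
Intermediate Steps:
X(A) = -104 (X(A) = -447 + 343 = -104)
1/(139097 + X(543)) = 1/(139097 - 104) = 1/138993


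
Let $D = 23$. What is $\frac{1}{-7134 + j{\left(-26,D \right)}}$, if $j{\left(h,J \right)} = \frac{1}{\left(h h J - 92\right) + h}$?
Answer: $- \frac{15430}{110077619} \approx -0.00014017$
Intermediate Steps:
$j{\left(h,J \right)} = \frac{1}{-92 + h + J h^{2}}$ ($j{\left(h,J \right)} = \frac{1}{\left(h^{2} J - 92\right) + h} = \frac{1}{\left(J h^{2} - 92\right) + h} = \frac{1}{\left(-92 + J h^{2}\right) + h} = \frac{1}{-92 + h + J h^{2}}$)
$\frac{1}{-7134 + j{\left(-26,D \right)}} = \frac{1}{-7134 + \frac{1}{-92 - 26 + 23 \left(-26\right)^{2}}} = \frac{1}{-7134 + \frac{1}{-92 - 26 + 23 \cdot 676}} = \frac{1}{-7134 + \frac{1}{-92 - 26 + 15548}} = \frac{1}{-7134 + \frac{1}{15430}} = \frac{1}{- \frac{110077619}{15430}} = - \frac{15430}{110077619}$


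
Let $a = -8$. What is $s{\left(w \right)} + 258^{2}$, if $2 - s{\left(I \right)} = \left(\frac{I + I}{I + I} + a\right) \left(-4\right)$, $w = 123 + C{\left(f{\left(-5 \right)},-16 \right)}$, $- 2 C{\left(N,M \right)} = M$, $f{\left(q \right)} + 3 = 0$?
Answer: $66538$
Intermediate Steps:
$f{\left(q \right)} = -3$ ($f{\left(q \right)} = -3 + 0 = -3$)
$C{\left(N,M \right)} = - \frac{M}{2}$
$w = 131$ ($w = 123 - -8 = 123 + 8 = 131$)
$s{\left(I \right)} = -26$ ($s{\left(I \right)} = 2 - \left(\frac{I + I}{I + I} - 8\right) \left(-4\right) = 2 - \left(\frac{2 I}{2 I} - 8\right) \left(-4\right) = 2 - \left(2 I \frac{1}{2 I} - 8\right) \left(-4\right) = 2 - \left(1 - 8\right) \left(-4\right) = 2 - \left(-7\right) \left(-4\right) = 2 - 28 = -26$)
$s{\left(w \right)} + 258^{2} = -26 + 258^{2} = -26 + 66564 = 66538$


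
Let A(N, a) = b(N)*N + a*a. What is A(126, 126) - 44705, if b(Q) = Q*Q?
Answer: 1971547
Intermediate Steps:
b(Q) = Q²
A(N, a) = N³ + a² (A(N, a) = N²*N + a*a = N³ + a²)
A(126, 126) - 44705 = (126³ + 126²) - 44705 = (2000376 + 15876) - 44705 = 2016252 - 44705 = 1971547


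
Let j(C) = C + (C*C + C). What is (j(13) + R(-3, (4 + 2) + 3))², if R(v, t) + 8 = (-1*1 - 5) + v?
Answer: 31684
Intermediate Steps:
R(v, t) = -14 + v (R(v, t) = -8 + ((-1*1 - 5) + v) = -8 + ((-1 - 5) + v) = -8 + (-6 + v) = -14 + v)
j(C) = C² + 2*C (j(C) = C + (C² + C) = C + (C + C²) = C² + 2*C)
(j(13) + R(-3, (4 + 2) + 3))² = (13*(2 + 13) + (-14 - 3))² = (13*15 - 17)² = (195 - 17)² = 178² = 31684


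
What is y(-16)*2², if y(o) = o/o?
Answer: 4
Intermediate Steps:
y(o) = 1
y(-16)*2² = 1*2² = 1*4 = 4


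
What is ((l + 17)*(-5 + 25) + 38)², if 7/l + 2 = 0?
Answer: 94864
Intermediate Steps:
l = -7/2 (l = 7/(-2 + 0) = 7/(-2) = 7*(-½) = -7/2 ≈ -3.5000)
((l + 17)*(-5 + 25) + 38)² = ((-7/2 + 17)*(-5 + 25) + 38)² = ((27/2)*20 + 38)² = (270 + 38)² = 308² = 94864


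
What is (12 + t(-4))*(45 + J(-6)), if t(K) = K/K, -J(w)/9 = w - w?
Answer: 585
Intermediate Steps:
J(w) = 0 (J(w) = -9*(w - w) = -9*0 = 0)
t(K) = 1
(12 + t(-4))*(45 + J(-6)) = (12 + 1)*(45 + 0) = 13*45 = 585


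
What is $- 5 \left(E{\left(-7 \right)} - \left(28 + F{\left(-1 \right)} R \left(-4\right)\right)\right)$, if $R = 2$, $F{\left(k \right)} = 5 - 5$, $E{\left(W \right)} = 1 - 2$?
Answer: $145$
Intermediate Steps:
$E{\left(W \right)} = -1$
$F{\left(k \right)} = 0$ ($F{\left(k \right)} = 5 - 5 = 0$)
$- 5 \left(E{\left(-7 \right)} - \left(28 + F{\left(-1 \right)} R \left(-4\right)\right)\right) = - 5 \left(-1 - \left(28 + 0 \cdot 2 \left(-4\right)\right)\right) = - 5 \left(-1 - \left(28 + 0 \left(-4\right)\right)\right) = - 5 \left(-1 - 28\right) = \left(-5\right) \left(-29\right) = 145$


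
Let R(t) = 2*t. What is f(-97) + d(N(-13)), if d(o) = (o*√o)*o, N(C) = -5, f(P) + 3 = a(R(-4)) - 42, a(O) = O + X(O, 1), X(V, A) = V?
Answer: -61 + 25*I*√5 ≈ -61.0 + 55.902*I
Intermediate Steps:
a(O) = 2*O (a(O) = O + O = 2*O)
f(P) = -61 (f(P) = -3 + (2*(2*(-4)) - 42) = -3 + (2*(-8) - 42) = -3 + (-16 - 42) = -3 - 58 = -61)
d(o) = o^(5/2) (d(o) = o^(3/2)*o = o^(5/2))
f(-97) + d(N(-13)) = -61 + (-5)^(5/2) = -61 + 25*I*√5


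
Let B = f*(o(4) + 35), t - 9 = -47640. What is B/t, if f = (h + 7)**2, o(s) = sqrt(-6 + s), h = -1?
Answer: -420/15877 - 12*I*sqrt(2)/15877 ≈ -0.026453 - 0.0010689*I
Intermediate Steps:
t = -47631 (t = 9 - 47640 = -47631)
f = 36 (f = (-1 + 7)**2 = 6**2 = 36)
B = 1260 + 36*I*sqrt(2) (B = 36*(sqrt(-6 + 4) + 35) = 36*(sqrt(-2) + 35) = 36*(I*sqrt(2) + 35) = 36*(35 + I*sqrt(2)) = 1260 + 36*I*sqrt(2) ≈ 1260.0 + 50.912*I)
B/t = (1260 + 36*I*sqrt(2))/(-47631) = (1260 + 36*I*sqrt(2))*(-1/47631) = -420/15877 - 12*I*sqrt(2)/15877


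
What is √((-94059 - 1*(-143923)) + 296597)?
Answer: √346461 ≈ 588.61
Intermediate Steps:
√((-94059 - 1*(-143923)) + 296597) = √((-94059 + 143923) + 296597) = √(49864 + 296597) = √346461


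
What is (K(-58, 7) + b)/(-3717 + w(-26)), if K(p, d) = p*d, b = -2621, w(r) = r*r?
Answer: 3027/3041 ≈ 0.99540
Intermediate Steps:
w(r) = r²
K(p, d) = d*p
(K(-58, 7) + b)/(-3717 + w(-26)) = (7*(-58) - 2621)/(-3717 + (-26)²) = (-406 - 2621)/(-3717 + 676) = -3027/(-3041) = -3027*(-1/3041) = 3027/3041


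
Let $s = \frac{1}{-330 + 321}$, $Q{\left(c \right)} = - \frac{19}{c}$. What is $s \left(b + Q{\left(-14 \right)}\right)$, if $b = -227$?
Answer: $\frac{351}{14} \approx 25.071$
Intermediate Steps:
$s = - \frac{1}{9}$ ($s = \frac{1}{-9} = - \frac{1}{9} \approx -0.11111$)
$s \left(b + Q{\left(-14 \right)}\right) = - \frac{-227 - \frac{19}{-14}}{9} = - \frac{-227 - - \frac{19}{14}}{9} = - \frac{-227 + \frac{19}{14}}{9} = \left(- \frac{1}{9}\right) \left(- \frac{3159}{14}\right) = \frac{351}{14}$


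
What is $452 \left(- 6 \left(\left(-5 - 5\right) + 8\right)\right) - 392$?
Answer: $5032$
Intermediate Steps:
$452 \left(- 6 \left(\left(-5 - 5\right) + 8\right)\right) - 392 = 452 \left(- 6 \left(-10 + 8\right)\right) - 392 = 452 \left(\left(-6\right) \left(-2\right)\right) - 392 = 452 \cdot 12 - 392 = 5424 - 392 = 5032$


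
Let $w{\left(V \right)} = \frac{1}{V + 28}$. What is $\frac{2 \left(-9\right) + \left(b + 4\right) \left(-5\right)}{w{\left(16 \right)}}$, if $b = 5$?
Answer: $-2772$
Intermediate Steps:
$w{\left(V \right)} = \frac{1}{28 + V}$
$\frac{2 \left(-9\right) + \left(b + 4\right) \left(-5\right)}{w{\left(16 \right)}} = \frac{2 \left(-9\right) + \left(5 + 4\right) \left(-5\right)}{\frac{1}{28 + 16}} = \frac{-18 + 9 \left(-5\right)}{\frac{1}{44}} = \left(-18 - 45\right) \frac{1}{\frac{1}{44}} = \left(-63\right) 44 = -2772$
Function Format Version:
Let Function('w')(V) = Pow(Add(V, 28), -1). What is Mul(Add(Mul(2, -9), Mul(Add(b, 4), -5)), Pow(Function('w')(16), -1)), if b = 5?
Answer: -2772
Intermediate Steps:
Function('w')(V) = Pow(Add(28, V), -1)
Mul(Add(Mul(2, -9), Mul(Add(b, 4), -5)), Pow(Function('w')(16), -1)) = Mul(Add(Mul(2, -9), Mul(Add(5, 4), -5)), Pow(Pow(Add(28, 16), -1), -1)) = Mul(Add(-18, Mul(9, -5)), Pow(Pow(44, -1), -1)) = Mul(Add(-18, -45), Pow(Rational(1, 44), -1)) = Mul(-63, 44) = -2772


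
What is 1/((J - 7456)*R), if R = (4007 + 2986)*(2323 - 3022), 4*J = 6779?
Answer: 4/112646425815 ≈ 3.5509e-11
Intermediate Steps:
J = 6779/4 (J = (1/4)*6779 = 6779/4 ≈ 1694.8)
R = -4888107 (R = 6993*(-699) = -4888107)
1/((J - 7456)*R) = 1/((6779/4 - 7456)*(-4888107)) = -1/4888107/(-23045/4) = -4/23045*(-1/4888107) = 4/112646425815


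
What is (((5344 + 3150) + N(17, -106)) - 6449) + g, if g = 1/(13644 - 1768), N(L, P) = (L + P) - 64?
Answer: 22469393/11876 ≈ 1892.0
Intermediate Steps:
N(L, P) = -64 + L + P
g = 1/11876 ≈ 8.4203e-5
(((5344 + 3150) + N(17, -106)) - 6449) + g = (((5344 + 3150) + (-64 + 17 - 106)) - 6449) + 1/11876 = ((8494 - 153) - 6449) + 1/11876 = (8341 - 6449) + 1/11876 = 1892 + 1/11876 = 22469393/11876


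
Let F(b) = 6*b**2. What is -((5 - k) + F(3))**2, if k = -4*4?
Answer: -5625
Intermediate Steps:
k = -16
-((5 - k) + F(3))**2 = -((5 - 1*(-16)) + 6*3**2)**2 = -((5 + 16) + 6*9)**2 = -(21 + 54)**2 = -1*75**2 = -1*5625 = -5625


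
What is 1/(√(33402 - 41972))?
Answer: -I*√8570/8570 ≈ -0.010802*I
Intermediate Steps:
1/(√(33402 - 41972)) = 1/(√(-8570)) = 1/(I*√8570) = -I*√8570/8570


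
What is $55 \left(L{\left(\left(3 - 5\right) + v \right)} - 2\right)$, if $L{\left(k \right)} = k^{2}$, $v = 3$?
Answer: $-55$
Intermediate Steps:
$55 \left(L{\left(\left(3 - 5\right) + v \right)} - 2\right) = 55 \left(\left(\left(3 - 5\right) + 3\right)^{2} - 2\right) = 55 \left(\left(-2 + 3\right)^{2} - 2\right) = 55 \left(1^{2} - 2\right) = 55 \left(1 - 2\right) = 55 \left(-1\right) = -55$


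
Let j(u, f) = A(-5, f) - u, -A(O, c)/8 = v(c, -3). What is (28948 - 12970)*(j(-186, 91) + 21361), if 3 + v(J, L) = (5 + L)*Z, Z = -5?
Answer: 345939678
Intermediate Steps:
v(J, L) = -28 - 5*L (v(J, L) = -3 + (5 + L)*(-5) = -3 + (-25 - 5*L) = -28 - 5*L)
A(O, c) = 104 (A(O, c) = -8*(-28 - 5*(-3)) = -8*(-28 + 15) = -8*(-13) = 104)
j(u, f) = 104 - u
(28948 - 12970)*(j(-186, 91) + 21361) = (28948 - 12970)*((104 - 1*(-186)) + 21361) = 15978*((104 + 186) + 21361) = 15978*(290 + 21361) = 15978*21651 = 345939678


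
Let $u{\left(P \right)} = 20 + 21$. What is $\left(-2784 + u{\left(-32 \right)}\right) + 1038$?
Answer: $-1705$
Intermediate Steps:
$u{\left(P \right)} = 41$
$\left(-2784 + u{\left(-32 \right)}\right) + 1038 = \left(-2784 + 41\right) + 1038 = -2743 + 1038 = -1705$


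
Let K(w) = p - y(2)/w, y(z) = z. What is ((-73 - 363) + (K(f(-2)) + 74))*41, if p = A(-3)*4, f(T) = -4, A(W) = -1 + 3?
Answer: -28987/2 ≈ -14494.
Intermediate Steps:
A(W) = 2
p = 8 (p = 2*4 = 8)
K(w) = 8 - 2/w
((-73 - 363) + (K(f(-2)) + 74))*41 = ((-73 - 363) + ((8 - 2/(-4)) + 74))*41 = (-436 + ((8 - 2*(-1/4)) + 74))*41 = (-436 + ((8 + 1/2) + 74))*41 = (-436 + (17/2 + 74))*41 = (-436 + 165/2)*41 = -707/2*41 = -28987/2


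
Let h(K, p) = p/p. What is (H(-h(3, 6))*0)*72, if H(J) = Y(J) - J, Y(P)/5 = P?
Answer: 0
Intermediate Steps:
Y(P) = 5*P
h(K, p) = 1
H(J) = 4*J (H(J) = 5*J - J = 4*J)
(H(-h(3, 6))*0)*72 = ((4*(-1*1))*0)*72 = ((4*(-1))*0)*72 = -4*0*72 = 0*72 = 0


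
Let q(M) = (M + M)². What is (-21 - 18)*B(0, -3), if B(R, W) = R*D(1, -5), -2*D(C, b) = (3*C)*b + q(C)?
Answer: 0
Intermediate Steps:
q(M) = 4*M² (q(M) = (2*M)² = 4*M²)
D(C, b) = -2*C² - 3*C*b/2 (D(C, b) = -((3*C)*b + 4*C²)/2 = -(3*C*b + 4*C²)/2 = -(4*C² + 3*C*b)/2 = -2*C² - 3*C*b/2)
B(R, W) = 11*R/2 (B(R, W) = R*((½)*1*(-4*1 - 3*(-5))) = R*((½)*1*(-4 + 15)) = R*((½)*1*11) = R*(11/2) = 11*R/2)
(-21 - 18)*B(0, -3) = (-21 - 18)*((11/2)*0) = -39*0 = 0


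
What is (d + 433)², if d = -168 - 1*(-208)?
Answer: 223729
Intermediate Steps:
d = 40 (d = -168 + 208 = 40)
(d + 433)² = (40 + 433)² = 473² = 223729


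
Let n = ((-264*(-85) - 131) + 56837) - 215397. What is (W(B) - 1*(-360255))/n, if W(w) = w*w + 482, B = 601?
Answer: -240646/45417 ≈ -5.2986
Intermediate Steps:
W(w) = 482 + w² (W(w) = w² + 482 = 482 + w²)
n = -136251 (n = ((22440 - 131) + 56837) - 215397 = (22309 + 56837) - 215397 = 79146 - 215397 = -136251)
(W(B) - 1*(-360255))/n = ((482 + 601²) - 1*(-360255))/(-136251) = ((482 + 361201) + 360255)*(-1/136251) = (361683 + 360255)*(-1/136251) = 721938*(-1/136251) = -240646/45417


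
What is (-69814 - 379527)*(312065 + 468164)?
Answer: -350588879089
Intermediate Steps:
(-69814 - 379527)*(312065 + 468164) = -449341*780229 = -350588879089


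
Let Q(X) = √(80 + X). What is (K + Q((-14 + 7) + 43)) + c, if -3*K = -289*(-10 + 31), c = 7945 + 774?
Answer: 10742 + 2*√29 ≈ 10753.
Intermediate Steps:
c = 8719
K = 2023 (K = -(-289)*(-10 + 31)/3 = -(-289)*21/3 = -⅓*(-6069) = 2023)
(K + Q((-14 + 7) + 43)) + c = (2023 + √(80 + ((-14 + 7) + 43))) + 8719 = (2023 + √(80 + (-7 + 43))) + 8719 = (2023 + √(80 + 36)) + 8719 = (2023 + √116) + 8719 = (2023 + 2*√29) + 8719 = 10742 + 2*√29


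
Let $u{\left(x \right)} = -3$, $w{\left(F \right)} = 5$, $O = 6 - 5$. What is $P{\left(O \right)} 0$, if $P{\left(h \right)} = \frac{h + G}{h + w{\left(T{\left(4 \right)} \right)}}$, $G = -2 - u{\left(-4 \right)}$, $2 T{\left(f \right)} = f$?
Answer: $0$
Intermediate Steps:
$O = 1$ ($O = 6 - 5 = 1$)
$T{\left(f \right)} = \frac{f}{2}$
$G = 1$ ($G = -2 - -3 = -2 + 3 = 1$)
$P{\left(h \right)} = \frac{1 + h}{5 + h}$ ($P{\left(h \right)} = \frac{h + 1}{h + 5} = \frac{1 + h}{5 + h}$)
$P{\left(O \right)} 0 = \frac{1 + 1}{5 + 1} \cdot 0 = \frac{1}{6} \cdot 2 \cdot 0 = \frac{1}{3} \cdot 0 = 0$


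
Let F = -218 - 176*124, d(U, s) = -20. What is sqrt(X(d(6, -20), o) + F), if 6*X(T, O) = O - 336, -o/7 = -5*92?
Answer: 2*I*sqrt(48513)/3 ≈ 146.84*I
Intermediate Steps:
F = -22042 (F = -218 - 21824 = -22042)
o = 3220 (o = -(-35)*92 = -7*(-460) = 3220)
X(T, O) = -56 + O/6 (X(T, O) = (O - 336)/6 = (-336 + O)/6 = -56 + O/6)
sqrt(X(d(6, -20), o) + F) = sqrt((-56 + (1/6)*3220) - 22042) = sqrt((-56 + 1610/3) - 22042) = sqrt(1442/3 - 22042) = sqrt(-64684/3) = 2*I*sqrt(48513)/3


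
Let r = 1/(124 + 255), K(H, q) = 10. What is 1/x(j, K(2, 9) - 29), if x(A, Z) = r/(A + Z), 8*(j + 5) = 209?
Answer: 6443/8 ≈ 805.38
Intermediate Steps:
r = 1/379 ≈ 0.0026385
j = 169/8 (j = -5 + (⅛)*209 = -5 + 209/8 = 169/8 ≈ 21.125)
x(A, Z) = 1/(379*(A + Z))
1/x(j, K(2, 9) - 29) = 1/(1/(379*(169/8 + (10 - 29)))) = 1/(1/(379*(169/8 - 19))) = 1/(1/(379*(17/8))) = 1/((1/379)*(8/17)) = 1/(8/6443) = 6443/8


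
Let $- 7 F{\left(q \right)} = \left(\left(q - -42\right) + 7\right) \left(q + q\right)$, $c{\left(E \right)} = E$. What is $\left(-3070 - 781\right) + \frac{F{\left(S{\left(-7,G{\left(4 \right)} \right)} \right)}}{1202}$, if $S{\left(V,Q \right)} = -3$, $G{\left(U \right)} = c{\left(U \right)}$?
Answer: $- \frac{16201019}{4207} \approx -3851.0$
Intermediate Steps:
$G{\left(U \right)} = U$
$F{\left(q \right)} = - \frac{2 q \left(49 + q\right)}{7}$ ($F{\left(q \right)} = - \frac{\left(\left(q - -42\right) + 7\right) \left(q + q\right)}{7} = - \frac{\left(\left(q + 42\right) + 7\right) 2 q}{7} = - \frac{\left(\left(42 + q\right) + 7\right) 2 q}{7} = - \frac{\left(49 + q\right) 2 q}{7} = - \frac{2 q \left(49 + q\right)}{7}$)
$\left(-3070 - 781\right) + \frac{F{\left(S{\left(-7,G{\left(4 \right)} \right)} \right)}}{1202} = \left(-3070 - 781\right) + \frac{\left(- \frac{2}{7}\right) \left(-3\right) \left(49 - 3\right)}{1202} = -3851 + \left(- \frac{2}{7}\right) \left(-3\right) 46 \cdot \frac{1}{1202} = -3851 + \frac{276}{7} \cdot \frac{1}{1202} = -3851 + \frac{138}{4207} = - \frac{16201019}{4207}$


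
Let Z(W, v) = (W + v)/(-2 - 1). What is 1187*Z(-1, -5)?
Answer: 2374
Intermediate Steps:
Z(W, v) = -W/3 - v/3 (Z(W, v) = (W + v)/(-3) = (W + v)*(-1/3) = -W/3 - v/3)
1187*Z(-1, -5) = 1187*(-1/3*(-1) - 1/3*(-5)) = 1187*(1/3 + 5/3) = 1187*2 = 2374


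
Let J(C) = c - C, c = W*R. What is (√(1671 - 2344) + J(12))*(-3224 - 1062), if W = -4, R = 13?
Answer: 274304 - 4286*I*√673 ≈ 2.743e+5 - 1.1119e+5*I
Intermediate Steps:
c = -52 (c = -4*13 = -52)
J(C) = -52 - C
(√(1671 - 2344) + J(12))*(-3224 - 1062) = (√(1671 - 2344) + (-52 - 1*12))*(-3224 - 1062) = (√(-673) + (-52 - 12))*(-4286) = (I*√673 - 64)*(-4286) = (-64 + I*√673)*(-4286) = 274304 - 4286*I*√673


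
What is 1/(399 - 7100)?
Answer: -1/6701 ≈ -0.00014923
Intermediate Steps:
1/(399 - 7100) = 1/(-6701) = -1/6701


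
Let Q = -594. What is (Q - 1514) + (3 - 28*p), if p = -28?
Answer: -1321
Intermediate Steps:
(Q - 1514) + (3 - 28*p) = (-594 - 1514) + (3 - 28*(-28)) = -2108 + (3 + 784) = -2108 + 787 = -1321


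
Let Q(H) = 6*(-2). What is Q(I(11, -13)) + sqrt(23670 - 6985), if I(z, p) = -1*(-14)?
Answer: -12 + sqrt(16685) ≈ 117.17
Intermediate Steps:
I(z, p) = 14
Q(H) = -12
Q(I(11, -13)) + sqrt(23670 - 6985) = -12 + sqrt(23670 - 6985) = -12 + sqrt(16685)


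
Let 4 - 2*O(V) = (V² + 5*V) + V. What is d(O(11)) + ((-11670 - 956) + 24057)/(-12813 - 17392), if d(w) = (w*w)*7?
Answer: 1011528713/17260 ≈ 58605.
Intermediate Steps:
O(V) = 2 - 3*V - V²/2 (O(V) = 2 - ((V² + 5*V) + V)/2 = 2 - (V² + 6*V)/2 = 2 + (-3*V - V²/2) = 2 - 3*V - V²/2)
d(w) = 7*w² (d(w) = w²*7 = 7*w²)
d(O(11)) + ((-11670 - 956) + 24057)/(-12813 - 17392) = 7*(2 - 3*11 - ½*11²)² + ((-11670 - 956) + 24057)/(-12813 - 17392) = 7*(2 - 33 - ½*121)² + (-12626 + 24057)/(-30205) = 7*(2 - 33 - 121/2)² + 11431*(-1/30205) = 7*(-183/2)² - 1633/4315 = 7*(33489/4) - 1633/4315 = 234423/4 - 1633/4315 = 1011528713/17260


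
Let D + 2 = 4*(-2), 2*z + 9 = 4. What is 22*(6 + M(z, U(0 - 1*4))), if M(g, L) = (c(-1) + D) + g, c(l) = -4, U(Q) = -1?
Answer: -231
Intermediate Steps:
z = -5/2 (z = -9/2 + (½)*4 = -9/2 + 2 = -5/2 ≈ -2.5000)
D = -10 (D = -2 + 4*(-2) = -2 - 8 = -10)
M(g, L) = -14 + g (M(g, L) = (-4 - 10) + g = -14 + g)
22*(6 + M(z, U(0 - 1*4))) = 22*(6 + (-14 - 5/2)) = 22*(6 - 33/2) = 22*(-21/2) = -231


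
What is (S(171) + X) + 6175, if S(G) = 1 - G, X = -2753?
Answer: 3252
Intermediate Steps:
(S(171) + X) + 6175 = ((1 - 1*171) - 2753) + 6175 = ((1 - 171) - 2753) + 6175 = (-170 - 2753) + 6175 = -2923 + 6175 = 3252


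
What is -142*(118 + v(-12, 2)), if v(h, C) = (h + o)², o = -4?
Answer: -53108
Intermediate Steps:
v(h, C) = (-4 + h)² (v(h, C) = (h - 4)² = (-4 + h)²)
-142*(118 + v(-12, 2)) = -142*(118 + (-4 - 12)²) = -142*(118 + (-16)²) = -142*(118 + 256) = -142*374 = -53108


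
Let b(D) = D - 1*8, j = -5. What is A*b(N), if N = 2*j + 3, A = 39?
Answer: -585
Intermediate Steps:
N = -7 (N = 2*(-5) + 3 = -10 + 3 = -7)
b(D) = -8 + D (b(D) = D - 8 = -8 + D)
A*b(N) = 39*(-8 - 7) = 39*(-15) = -585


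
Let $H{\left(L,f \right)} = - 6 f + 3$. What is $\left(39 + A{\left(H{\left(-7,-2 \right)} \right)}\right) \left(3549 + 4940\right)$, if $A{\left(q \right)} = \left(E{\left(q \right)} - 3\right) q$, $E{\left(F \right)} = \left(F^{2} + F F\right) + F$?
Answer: $59159841$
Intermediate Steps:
$H{\left(L,f \right)} = 3 - 6 f$
$E{\left(F \right)} = F + 2 F^{2}$ ($E{\left(F \right)} = \left(F^{2} + F^{2}\right) + F = 2 F^{2} + F = F + 2 F^{2}$)
$A{\left(q \right)} = q \left(-3 + q \left(1 + 2 q\right)\right)$ ($A{\left(q \right)} = \left(q \left(1 + 2 q\right) - 3\right) q = \left(-3 + q \left(1 + 2 q\right)\right) q = q \left(-3 + q \left(1 + 2 q\right)\right)$)
$\left(39 + A{\left(H{\left(-7,-2 \right)} \right)}\right) \left(3549 + 4940\right) = \left(39 + \left(3 - -12\right) \left(-3 + \left(3 - -12\right) \left(1 + 2 \left(3 - -12\right)\right)\right)\right) \left(3549 + 4940\right) = \left(39 + \left(3 + 12\right) \left(-3 + \left(3 + 12\right) \left(1 + 2 \left(3 + 12\right)\right)\right)\right) 8489 = \left(39 + 15 \left(-3 + 15 \left(1 + 2 \cdot 15\right)\right)\right) 8489 = \left(39 + 15 \left(-3 + 15 \left(1 + 30\right)\right)\right) 8489 = \left(39 + 15 \left(-3 + 15 \cdot 31\right)\right) 8489 = \left(39 + 15 \left(-3 + 465\right)\right) 8489 = \left(39 + 15 \cdot 462\right) 8489 = \left(39 + 6930\right) 8489 = 6969 \cdot 8489 = 59159841$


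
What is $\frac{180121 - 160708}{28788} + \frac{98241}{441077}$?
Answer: $\frac{292071531}{325582684} \approx 0.89707$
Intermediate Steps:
$\frac{180121 - 160708}{28788} + \frac{98241}{441077} = \left(180121 - 160708\right) \frac{1}{28788} + 98241 \cdot \frac{1}{441077} = 19413 \cdot \frac{1}{28788} + \frac{7557}{33929} = \frac{6471}{9596} + \frac{7557}{33929} = \frac{292071531}{325582684}$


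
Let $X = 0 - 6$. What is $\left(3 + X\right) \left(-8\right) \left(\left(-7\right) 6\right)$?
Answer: $-1008$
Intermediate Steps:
$X = -6$ ($X = 0 - 6 = -6$)
$\left(3 + X\right) \left(-8\right) \left(\left(-7\right) 6\right) = \left(3 - 6\right) \left(-8\right) \left(\left(-7\right) 6\right) = \left(-3\right) \left(-8\right) \left(-42\right) = 24 \left(-42\right) = -1008$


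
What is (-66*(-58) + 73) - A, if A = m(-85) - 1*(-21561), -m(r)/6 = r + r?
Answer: -18680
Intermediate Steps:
m(r) = -12*r (m(r) = -6*(r + r) = -12*r)
A = 22581 (A = -12*(-85) - 1*(-21561) = 1020 + 21561 = 22581)
(-66*(-58) + 73) - A = (-66*(-58) + 73) - 1*22581 = (3828 + 73) - 22581 = 3901 - 22581 = -18680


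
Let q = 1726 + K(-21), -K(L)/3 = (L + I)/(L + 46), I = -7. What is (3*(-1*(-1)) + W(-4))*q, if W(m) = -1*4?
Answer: -43234/25 ≈ -1729.4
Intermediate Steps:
W(m) = -4
K(L) = -3*(-7 + L)/(46 + L) (K(L) = -3*(L - 7)/(L + 46) = -3*(-7 + L)/(46 + L))
q = 43234/25 (q = 1726 + 3*(7 - 1*(-21))/(46 - 21) = 1726 + 3*(7 + 21)/25 = 1726 + 3*(1/25)*28 = 1726 + 84/25 = 43234/25 ≈ 1729.4)
(3*(-1*(-1)) + W(-4))*q = (3*(-1*(-1)) - 4)*(43234/25) = (3*1 - 4)*(43234/25) = (3 - 4)*(43234/25) = -1*43234/25 = -43234/25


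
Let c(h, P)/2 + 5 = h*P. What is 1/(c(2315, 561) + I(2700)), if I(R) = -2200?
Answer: 1/2595220 ≈ 3.8532e-7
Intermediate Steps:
c(h, P) = -10 + 2*P*h (c(h, P) = -10 + 2*(h*P) = -10 + 2*(P*h) = -10 + 2*P*h)
1/(c(2315, 561) + I(2700)) = 1/((-10 + 2*561*2315) - 2200) = 1/((-10 + 2597430) - 2200) = 1/(2597420 - 2200) = 1/2595220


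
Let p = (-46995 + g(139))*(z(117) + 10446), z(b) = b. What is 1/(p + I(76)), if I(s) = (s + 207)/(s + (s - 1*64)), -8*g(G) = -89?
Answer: -22/10918394705 ≈ -2.0149e-9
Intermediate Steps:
g(G) = 89/8 (g(G) = -1/8*(-89) = 89/8)
p = -3970325373/8 (p = (-46995 + 89/8)*(117 + 10446) = -375871/8*10563 = -3970325373/8 ≈ -4.9629e+8)
I(s) = (207 + s)/(-64 + 2*s) (I(s) = (207 + s)/(s + (s - 64)) = (207 + s)/(s + (-64 + s)) = (207 + s)/(-64 + 2*s))
1/(p + I(76)) = 1/(-3970325373/8 + (207 + 76)/(2*(-32 + 76))) = 1/(-3970325373/8 + (1/2)*283/44) = 1/(-3970325373/8 + (1/2)*(1/44)*283) = 1/(-3970325373/8 + 283/88) = 1/(-10918394705/22) = -22/10918394705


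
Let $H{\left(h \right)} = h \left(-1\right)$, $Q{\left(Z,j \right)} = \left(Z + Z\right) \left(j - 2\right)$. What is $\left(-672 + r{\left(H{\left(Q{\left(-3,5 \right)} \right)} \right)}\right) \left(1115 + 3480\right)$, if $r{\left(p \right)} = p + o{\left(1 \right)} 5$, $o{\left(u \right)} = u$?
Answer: $-2982155$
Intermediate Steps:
$Q{\left(Z,j \right)} = 2 Z \left(-2 + j\right)$
$H{\left(h \right)} = - h$
$r{\left(p \right)} = 5 + p$ ($r{\left(p \right)} = p + 1 \cdot 5 = p + 5 = 5 + p$)
$\left(-672 + r{\left(H{\left(Q{\left(-3,5 \right)} \right)} \right)}\right) \left(1115 + 3480\right) = \left(-672 - \left(-5 + 2 \left(-3\right) \left(-2 + 5\right)\right)\right) \left(1115 + 3480\right) = \left(-672 - \left(-5 + 2 \left(-3\right) 3\right)\right) 4595 = \left(-672 + \left(5 - -18\right)\right) 4595 = \left(-672 + \left(5 + 18\right)\right) 4595 = \left(-672 + 23\right) 4595 = \left(-649\right) 4595 = -2982155$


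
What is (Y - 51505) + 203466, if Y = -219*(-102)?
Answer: 174299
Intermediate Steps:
Y = 22338
(Y - 51505) + 203466 = (22338 - 51505) + 203466 = -29167 + 203466 = 174299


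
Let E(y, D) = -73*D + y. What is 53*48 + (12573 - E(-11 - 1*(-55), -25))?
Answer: 13248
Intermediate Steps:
E(y, D) = y - 73*D
53*48 + (12573 - E(-11 - 1*(-55), -25)) = 53*48 + (12573 - ((-11 - 1*(-55)) - 73*(-25))) = 2544 + (12573 - ((-11 + 55) + 1825)) = 2544 + (12573 - (44 + 1825)) = 2544 + (12573 - 1*1869) = 2544 + (12573 - 1869) = 2544 + 10704 = 13248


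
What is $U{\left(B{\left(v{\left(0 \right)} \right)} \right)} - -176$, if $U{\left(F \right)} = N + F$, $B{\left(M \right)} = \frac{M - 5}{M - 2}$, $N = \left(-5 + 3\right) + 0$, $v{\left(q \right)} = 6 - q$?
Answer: $\frac{697}{4} \approx 174.25$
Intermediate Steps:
$N = -2$ ($N = -2 + 0 = -2$)
$B{\left(M \right)} = \frac{-5 + M}{-2 + M}$
$U{\left(F \right)} = -2 + F$
$U{\left(B{\left(v{\left(0 \right)} \right)} \right)} - -176 = \left(-2 + \frac{-5 + \left(6 - 0\right)}{-2 + \left(6 - 0\right)}\right) - -176 = \left(-2 + \frac{-5 + \left(6 + 0\right)}{-2 + \left(6 + 0\right)}\right) + 176 = \left(-2 + \frac{-5 + 6}{-2 + 6}\right) + 176 = \left(-2 + \frac{1}{4} \cdot 1\right) + 176 = \left(-2 + \frac{1}{4}\right) + 176 = - \frac{7}{4} + 176 = \frac{697}{4}$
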